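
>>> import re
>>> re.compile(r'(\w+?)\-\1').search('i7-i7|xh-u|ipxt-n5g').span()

A backreference is literal: `\1` must see the identical characters the first group matched.
`re.search` tries every starting position until one works.
The match spans [0:5] → 'i7-i7'.
Captured: group 1 = 'i7'.

(0, 5)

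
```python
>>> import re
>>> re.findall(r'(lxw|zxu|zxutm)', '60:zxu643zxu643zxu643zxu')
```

['zxu', 'zxu', 'zxu', 'zxu']

Matches: at [3:6] match 'zxu', group 1 = 'zxu'; at [9:12] match 'zxu', group 1 = 'zxu'; at [15:18] match 'zxu', group 1 = 'zxu'; at [21:24] match 'zxu', group 1 = 'zxu'.
Because there's exactly one group, `findall` drops the full match and keeps group 1 from each hit.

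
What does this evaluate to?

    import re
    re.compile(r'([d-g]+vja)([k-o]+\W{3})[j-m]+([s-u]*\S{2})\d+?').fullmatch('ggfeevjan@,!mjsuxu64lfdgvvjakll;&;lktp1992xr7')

None

`re.fullmatch` is like wrapping the pattern in `^…$` (in single-line mode).
Here the string isn't matched end-to-end, so the call returns None.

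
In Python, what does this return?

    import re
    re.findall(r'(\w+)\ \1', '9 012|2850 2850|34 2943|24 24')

['2850', '24']

`\1` is not a pattern — it's the concrete string captured by group 1, re-applied verbatim.
Scanning left to right: at [6:15] match '2850 2850', group 1 = '2850'; at [24:29] match '24 24', group 1 = '24'.
`findall` collects group 1 from each match (2 total).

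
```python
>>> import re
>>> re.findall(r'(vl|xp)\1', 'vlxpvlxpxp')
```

After group 1 captures some text, `\1` only succeeds where that same text appears again.
Walking the string: at [6:10] match 'xpxp', group 1 = 'xp'.
Because there's exactly one group, `findall` drops the full match and keeps group 1 from the one hit.

['xp']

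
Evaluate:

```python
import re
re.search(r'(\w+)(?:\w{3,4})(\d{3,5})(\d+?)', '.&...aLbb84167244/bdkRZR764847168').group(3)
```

'4'

The match spans [5:17] → 'aLbb84167244'.
Captured: group 1 = 'aLbb8', group 2 = '724', group 3 = '4'.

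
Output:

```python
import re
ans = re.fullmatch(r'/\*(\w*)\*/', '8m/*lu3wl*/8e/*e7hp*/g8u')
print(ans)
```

None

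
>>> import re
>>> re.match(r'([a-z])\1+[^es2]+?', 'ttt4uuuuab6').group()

'ttt4'

After group 1 captures some text, `\1` only succeeds where that same text appears again.
`match` is anchored at position 0; if the pattern doesn't fit there, it returns None.
The match spans [0:4] → 'ttt4'.
Captured: group 1 = 't'.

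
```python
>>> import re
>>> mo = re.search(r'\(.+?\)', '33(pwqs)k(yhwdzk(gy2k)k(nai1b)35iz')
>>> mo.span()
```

(2, 8)

The `?` after the quantifier makes it lazy — it takes as little as possible before letting the rest of the pattern try.
`re.search` tries every starting position until one works.
The match spans [2:8] → '(pwqs)'.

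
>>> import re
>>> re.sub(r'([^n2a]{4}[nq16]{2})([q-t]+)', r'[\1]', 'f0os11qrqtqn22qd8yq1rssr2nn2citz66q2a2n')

The pattern matches exactly 4 of any character except [n2a], then exactly 2 of one of [nq16] (captured); then one or more of a character in [q-t] (captured).
Matches: at [0:11] → 'f0os11qrqtq'; at [14:24] → 'qd8yq1rssr'; at [28:35] → 'citz66q'.
Each match is replaced using the text its own group 1 captured.

'[f0os11]n22[qd8yq1]2nn2[citz66]2a2n'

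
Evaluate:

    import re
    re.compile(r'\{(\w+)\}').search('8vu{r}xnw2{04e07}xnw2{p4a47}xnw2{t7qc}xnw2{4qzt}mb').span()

(3, 6)

`re.search` scans for the first position where the pattern succeeds.
The match spans [3:6] → '{r}'.
Captured: group 1 = 'r'.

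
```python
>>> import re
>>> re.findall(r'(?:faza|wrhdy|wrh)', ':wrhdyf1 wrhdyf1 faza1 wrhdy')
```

Branches in `(...|...)` are attempted left-to-right; the first branch that allows the whole pattern to succeed is taken.
Scanning left to right: at [1:6] → 'wrhdy'; at [9:14] → 'wrhdy'; at [17:21] → 'faza'; at [23:28] → 'wrhdy'.
With no groups in the pattern, `findall` gives back each whole match — 4 here.

['wrhdy', 'wrhdy', 'faza', 'wrhdy']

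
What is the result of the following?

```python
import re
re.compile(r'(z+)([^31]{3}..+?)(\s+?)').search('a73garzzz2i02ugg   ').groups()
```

('zzz', '2i02ugg', ' ')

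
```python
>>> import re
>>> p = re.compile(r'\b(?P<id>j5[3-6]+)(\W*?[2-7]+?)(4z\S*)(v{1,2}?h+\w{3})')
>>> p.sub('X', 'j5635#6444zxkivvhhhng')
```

Each match is replaced by 'X'.

'X'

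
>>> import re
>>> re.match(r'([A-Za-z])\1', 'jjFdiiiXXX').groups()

('j',)

The backreference `\1` re-matches whatever the first group consumed, character for character.
With `match`, the pattern is implicitly anchored at the beginning.
The match spans [0:2] → 'jj'.
Captured: group 1 = 'j'.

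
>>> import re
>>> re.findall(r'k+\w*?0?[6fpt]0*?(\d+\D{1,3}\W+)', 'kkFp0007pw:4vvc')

The pattern matches one or more of a literal 'k', then zero or more of a word character (lazy); then optionally a literal '0', then one of [6fpt], then zero or more of the literal '0' (lazy); then one or more of a digit, then 1 to 3 of a non-digit, then one or more of a non-word character (captured).
`findall` collects group 1 from the one match (1 total).

['0007pw:']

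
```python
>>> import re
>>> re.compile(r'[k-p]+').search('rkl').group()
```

The pattern matches one or more of a character in [k-p].
`re.search` tries every starting position until one works.
The match spans [1:3] → 'kl'.

'kl'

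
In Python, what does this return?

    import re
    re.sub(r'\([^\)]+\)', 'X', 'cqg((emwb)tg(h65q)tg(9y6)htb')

'cqgXtgXtgXhtb'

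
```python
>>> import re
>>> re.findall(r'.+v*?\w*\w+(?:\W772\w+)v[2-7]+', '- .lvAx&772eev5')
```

['- .lvAx&772eev5']

With no groups in the pattern, `findall` gives back each whole match — 1 here.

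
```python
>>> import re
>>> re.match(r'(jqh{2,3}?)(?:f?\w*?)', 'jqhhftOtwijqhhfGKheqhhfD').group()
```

'jqhhf'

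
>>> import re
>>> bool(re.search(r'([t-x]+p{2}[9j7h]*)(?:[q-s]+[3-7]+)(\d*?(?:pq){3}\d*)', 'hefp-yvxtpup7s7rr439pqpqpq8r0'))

Here no position works, so the call returns None, and `bool(None)` is False.

False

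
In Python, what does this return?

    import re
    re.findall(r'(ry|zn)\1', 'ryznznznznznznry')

['zn', 'zn', 'zn']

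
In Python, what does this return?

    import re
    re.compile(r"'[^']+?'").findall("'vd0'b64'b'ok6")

Scanning left to right: at [0:5] → "'vd0'"; at [8:11] → "'b'".
No capturing groups, so `findall` returns the 2 full match strings.

["'vd0'", "'b'"]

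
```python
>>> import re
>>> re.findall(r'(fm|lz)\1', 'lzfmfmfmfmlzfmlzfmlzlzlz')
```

A backreference is literal: `\1` must see the identical characters the first group matched.
Because there's exactly one group, `findall` drops the full match and keeps group 1 from each hit.

['fm', 'fm', 'lz']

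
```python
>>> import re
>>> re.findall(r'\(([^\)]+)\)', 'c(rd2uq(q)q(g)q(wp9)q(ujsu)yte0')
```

['rd2uq(q', 'g', 'wp9', 'ujsu']

Because there's exactly one group, `findall` drops the full match and keeps group 1 from each hit.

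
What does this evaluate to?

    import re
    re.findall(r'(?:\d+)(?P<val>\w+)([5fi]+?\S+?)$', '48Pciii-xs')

2 groups means the one result is a tuple of 2 captured strings — 1 here.

[('Pcii', 'i-xs')]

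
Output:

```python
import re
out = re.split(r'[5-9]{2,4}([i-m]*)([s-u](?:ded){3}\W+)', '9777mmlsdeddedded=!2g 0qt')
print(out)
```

['', 'mml', 'sdeddedded=!', '2g 0qt']

This matches 2 to 4 of a character in [5-9]; then zero or more of a character in [i-m] (captured); then a character in [s-u], then the literal 'ded' repeated 3 times, then one or more of a non-word character (captured).
Matches to split on: at [0:19] → '9777mmlsdeddedded=!'.
With a capturing group present, the delimiter's captured portion is kept in the result list.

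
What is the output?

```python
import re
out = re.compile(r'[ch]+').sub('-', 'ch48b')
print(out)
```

This matches one or more of one of [ch].
Matches: at [0:2] → 'ch'.
Every occurrence is swapped for '-'.

-48b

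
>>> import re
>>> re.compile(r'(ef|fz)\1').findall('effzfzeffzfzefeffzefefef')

['fz', 'fz', 'ef', 'ef']

`\1` has to match the exact text group 1 already captured.
Walking the string: at [2:6] match 'fzfz', group 1 = 'fz'; at [8:12] match 'fzfz', group 1 = 'fz'; at [12:16] match 'efef', group 1 = 'ef'; at [18:22] match 'efef', group 1 = 'ef'.
`findall` collects group 1 from each match (4 total).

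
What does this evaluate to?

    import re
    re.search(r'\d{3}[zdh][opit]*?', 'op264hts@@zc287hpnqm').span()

Pattern: exactly 3 of a digit, then one of [zdh]; then zero or more of one of [opit] (lazy).
Unlike `match`, `search` isn't anchored — it looks for the pattern anywhere in the string.
The match spans [2:6] → '264h'.

(2, 6)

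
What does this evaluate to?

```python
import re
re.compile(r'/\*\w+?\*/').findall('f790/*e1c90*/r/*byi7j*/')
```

Walking the string: at [4:13] → '/*e1c90*/'; at [14:23] → '/*byi7j*/'.
No capturing groups, so `findall` returns the 2 full match strings.

['/*e1c90*/', '/*byi7j*/']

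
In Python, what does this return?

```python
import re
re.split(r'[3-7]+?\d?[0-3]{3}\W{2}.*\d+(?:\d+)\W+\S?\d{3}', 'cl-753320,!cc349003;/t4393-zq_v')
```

This matches one or more of a character in [3-7] (lazy); then optionally a digit, then exactly 3 of a character in [0-3], then exactly 2 of a non-word character; then zero or more of any character, then one or more of a digit; then one or more of a digit (non-capturing group); then one or more of a non-word character, then optionally a non-whitespace character, then exactly 3 of a digit.
Matches to split on: at [3:25] → '753320,!cc349003;/t439'.
Each match becomes a cut point; 2 segments remain.

['cl-', '3-zq_v']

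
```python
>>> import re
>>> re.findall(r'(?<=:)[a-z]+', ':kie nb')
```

['kie']

The `(?=…)`/`(?<=…)` assertion just peeks at neighbouring text; it doesn't advance the match position.
With no groups in the pattern, `findall` gives back each whole match — 1 here.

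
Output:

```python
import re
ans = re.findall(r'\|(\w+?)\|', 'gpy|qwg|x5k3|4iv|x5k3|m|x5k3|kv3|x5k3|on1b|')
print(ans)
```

One capturing group, so `findall` returns just the captured substring from each match — 5 in all.

['qwg', '4iv', 'm', 'kv3', 'on1b']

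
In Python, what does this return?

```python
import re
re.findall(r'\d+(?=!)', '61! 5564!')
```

['61', '5564']

Lookahead/lookbehind check context without consuming it, so the matched span excludes the asserted characters.
Matches: at [0:2] → '61'; at [4:8] → '5564'.
Since nothing is captured, `findall` lists the 2 matched substrings directly.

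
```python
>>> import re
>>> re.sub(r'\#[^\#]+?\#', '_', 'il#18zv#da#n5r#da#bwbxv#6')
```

'il_da_da_6'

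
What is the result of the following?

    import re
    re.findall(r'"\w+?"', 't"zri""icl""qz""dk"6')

Since nothing is captured, `findall` lists the 4 matched substrings directly.

['"zri"', '"icl"', '"qz"', '"dk"']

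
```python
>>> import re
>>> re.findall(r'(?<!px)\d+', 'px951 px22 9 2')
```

The negative lookahead/lookbehind blocks any match where the forbidden context is present.
`findall` yields the raw match text (4 of them) because the pattern has no groups.

['51', '2', '9', '2']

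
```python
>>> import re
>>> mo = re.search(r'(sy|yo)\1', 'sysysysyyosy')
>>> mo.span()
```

After group 1 captures some text, `\1` only succeeds where that same text appears again.
`search` walks the string left to right and returns the first match it finds.
The match spans [0:4] → 'sysy'.
Captured: group 1 = 'sy'.

(0, 4)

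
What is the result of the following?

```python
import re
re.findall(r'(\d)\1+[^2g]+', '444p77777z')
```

['4']

`\1` is not a pattern — it's the concrete string captured by group 1, re-applied verbatim.
Walking the string: at [0:10] match '444p77777z', group 1 = '4'.
Because there's exactly one group, `findall` drops the full match and keeps group 1 from the one hit.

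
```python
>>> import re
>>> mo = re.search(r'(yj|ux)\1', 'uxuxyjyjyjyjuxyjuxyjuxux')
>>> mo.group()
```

The backreference `\1` re-matches whatever the first group consumed, character for character.
`re.search` scans for the first position where the pattern succeeds.
The match spans [0:4] → 'uxux'.
Captured: group 1 = 'ux'.

'uxux'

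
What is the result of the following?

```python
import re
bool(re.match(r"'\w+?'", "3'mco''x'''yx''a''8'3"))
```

False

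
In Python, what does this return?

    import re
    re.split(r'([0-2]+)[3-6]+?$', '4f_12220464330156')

The pattern matches one or more of a character in [0-2] (captured); then one or more of a character in [3-6] (lazy); then anchored at the end.
Matches to split on: at [13:17] → '0156'.
Because the pattern has a capturing group, `split` also inserts each captured text between the pieces.

['4f_1222046433', '01', '']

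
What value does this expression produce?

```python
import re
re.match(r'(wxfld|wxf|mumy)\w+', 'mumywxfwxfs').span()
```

(0, 11)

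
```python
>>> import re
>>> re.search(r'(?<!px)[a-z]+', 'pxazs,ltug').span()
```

(0, 5)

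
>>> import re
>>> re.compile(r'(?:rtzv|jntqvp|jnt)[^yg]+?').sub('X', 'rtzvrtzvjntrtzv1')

'XtzvXtzv1'

Matches: at [0:5] → 'rtzvr'; at [8:12] → 'jntr'.
`sub` substitutes 'X' at each match site.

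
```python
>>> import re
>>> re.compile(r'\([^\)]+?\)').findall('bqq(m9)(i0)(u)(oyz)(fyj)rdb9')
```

Walking the string: at [3:7] → '(m9)'; at [7:11] → '(i0)'; at [11:14] → '(u)'; at [14:19] → '(oyz)'; at [19:24] → '(fyj)'.
No capturing groups, so `findall` returns the 5 full match strings.

['(m9)', '(i0)', '(u)', '(oyz)', '(fyj)']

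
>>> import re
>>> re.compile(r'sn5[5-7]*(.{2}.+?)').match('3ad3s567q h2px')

None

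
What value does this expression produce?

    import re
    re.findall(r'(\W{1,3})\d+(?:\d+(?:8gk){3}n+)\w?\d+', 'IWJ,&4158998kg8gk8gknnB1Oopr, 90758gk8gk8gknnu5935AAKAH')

[', ']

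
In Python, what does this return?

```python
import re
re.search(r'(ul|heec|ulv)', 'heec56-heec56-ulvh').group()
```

'heec'

The match spans [0:4] → 'heec'.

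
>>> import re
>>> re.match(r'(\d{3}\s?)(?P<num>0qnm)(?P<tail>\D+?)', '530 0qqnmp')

None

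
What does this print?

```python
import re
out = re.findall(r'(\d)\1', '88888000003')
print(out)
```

`\1` is not a pattern — it's the concrete string captured by group 1, re-applied verbatim.
With a single group, `findall` returns only what that group captured — 4 items.

['8', '8', '0', '0']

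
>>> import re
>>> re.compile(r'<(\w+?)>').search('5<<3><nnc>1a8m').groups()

('3',)

The match spans [2:5] → '<3>'.
Captured: group 1 = '3'.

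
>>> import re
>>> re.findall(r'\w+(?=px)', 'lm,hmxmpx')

The positive lookaround only admits positions where the adjacent text matches; those characters stay outside the span.
Scanning left to right: at [3:7] → 'hmxm'.
Since nothing is captured, `findall` lists the 1 matched substring directly.

['hmxm']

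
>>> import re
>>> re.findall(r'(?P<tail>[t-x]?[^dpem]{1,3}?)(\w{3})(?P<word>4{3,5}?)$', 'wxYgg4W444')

[('wxYg', 'g4W', '444')]

The pattern matches optionally a character in [t-x], then 1 to 3 of any character except [dpem] (lazy) (captured as 'tail'); then exactly 3 of a word character (captured); then 3 to 5 of a literal '4' (lazy) (captured as 'word'); then anchored at the end.
Matches: at [0:10] match 'wxYgg4W444', groups = ('wxYg', 'g4W', '444').
Multiple groups make `findall` return tuples — one 3-tuple for the one match.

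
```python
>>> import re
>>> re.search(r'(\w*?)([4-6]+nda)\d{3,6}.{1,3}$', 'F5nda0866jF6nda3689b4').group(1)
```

Pattern: zero or more of a word character (lazy) (captured); then one or more of a character in [4-6], then the literal 'nda' (captured); then 3 to 6 of a digit, then 1 to 3 of any character; then anchored at the end.
`search` walks the string left to right and returns the first match it finds.
The match spans [0:21] → 'F5nda0866jF6nda3689b4'.
Captured: group 1 = 'F5nda0866jF', group 2 = '6nda'.

'F5nda0866jF'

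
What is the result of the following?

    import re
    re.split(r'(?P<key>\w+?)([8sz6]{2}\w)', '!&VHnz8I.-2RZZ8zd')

['!&', 'VHn', 'z8I', '.-', '2RZZ', '8zd', '']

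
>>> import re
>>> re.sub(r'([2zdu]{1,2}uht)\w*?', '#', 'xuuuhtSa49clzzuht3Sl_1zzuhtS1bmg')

'x#Sa49cl#3Sl_1#S1bmg'

Pattern: 1 to 2 of one of [2zdu], then the literal 'uht' (captured); then zero or more of a word character (lazy).
The `?` after the quantifier makes it lazy — it takes as little as possible before letting the rest of the pattern try.
Matches: at [1:6] → 'uuuht'; at [12:17] → 'zzuht'; at [22:27] → 'zzuht'.
`sub` substitutes '#' at each match site.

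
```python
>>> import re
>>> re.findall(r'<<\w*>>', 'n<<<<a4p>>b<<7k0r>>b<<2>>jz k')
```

Scanning left to right: at [3:10] → '<<a4p>>'; at [11:19] → '<<7k0r>>'; at [20:25] → '<<2>>'.
`findall` yields the raw match text (3 of them) because the pattern has no groups.

['<<a4p>>', '<<7k0r>>', '<<2>>']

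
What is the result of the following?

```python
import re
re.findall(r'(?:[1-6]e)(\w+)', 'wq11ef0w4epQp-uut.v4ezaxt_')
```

Pattern: a character in [1-6], then a literal 'e' (non-capturing group); then one or more of a word character (captured).
Matches: at [3:13] match '1ef0w4epQp', group 1 = 'f0w4epQp'; at [19:26] match '4ezaxt_', group 1 = 'zaxt_'.
One capturing group, so `findall` returns just the captured substring from each match — 2 in all.

['f0w4epQp', 'zaxt_']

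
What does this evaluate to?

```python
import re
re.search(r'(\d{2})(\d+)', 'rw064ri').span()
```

(2, 5)

Pattern: exactly 2 of a digit (captured); then one or more of a digit (captured).
`re.search` scans for the first position where the pattern succeeds.
The match spans [2:5] → '064'.
Captured: group 1 = '06', group 2 = '4'.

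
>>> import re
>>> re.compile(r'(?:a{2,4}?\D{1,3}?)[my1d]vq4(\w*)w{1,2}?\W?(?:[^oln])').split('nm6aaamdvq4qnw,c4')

['nm6', 'qn', '4']

With a capturing group present, the delimiter's captured portion is kept in the result list.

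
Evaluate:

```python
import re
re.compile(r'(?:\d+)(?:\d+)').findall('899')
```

['899']

Pattern: one or more of a digit (non-capturing group); then one or more of a digit (non-capturing group).
Since nothing is captured, `findall` lists the 1 matched substring directly.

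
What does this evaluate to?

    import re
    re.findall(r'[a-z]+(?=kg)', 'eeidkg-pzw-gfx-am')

The lookaround is zero-width — it requires the adjacent text to match without consuming it, so the asserted text isn't part of the match.
No capturing groups, so `findall` returns the 1 full match string.

['eeid']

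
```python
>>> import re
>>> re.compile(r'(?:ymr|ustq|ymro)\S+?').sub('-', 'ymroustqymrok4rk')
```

Branches in `(...|...)` are attempted left-to-right; the first branch that allows the whole pattern to succeed is taken.
Each match is replaced by '-'.

'--mrok4rk'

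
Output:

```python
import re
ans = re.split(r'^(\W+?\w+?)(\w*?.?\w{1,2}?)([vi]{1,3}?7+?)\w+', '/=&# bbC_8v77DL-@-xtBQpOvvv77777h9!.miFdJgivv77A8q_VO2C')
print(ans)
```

['', '/=&# b', 'bC_8', 'v7', '-@-xtBQpOvvv77777h9!.miFdJgivv77A8q_VO2C']

This matches anchored at the start of the string; then one or more of a non-word character (lazy), then one or more of a word character (lazy) (captured); then zero or more of a word character (lazy), then optionally any character, then 1 to 2 of a word character (lazy) (captured); then 1 to 3 of one of [vi] (lazy), then one or more of the literal '7' (lazy) (captured); then one or more of a word character.
Matches to split on: at [0:15] → '/=&# bbC_8v77DL'.
With a capturing group present, the delimiter's captured portion is kept in the result list.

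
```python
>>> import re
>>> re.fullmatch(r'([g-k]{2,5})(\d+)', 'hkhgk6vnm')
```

Pattern: 2 to 5 of a character in [g-k] (captured); then one or more of a digit (captured).
`re.fullmatch` requires the pattern to consume the entire string.
Here the pattern can't cover the whole string, so the call returns None.

None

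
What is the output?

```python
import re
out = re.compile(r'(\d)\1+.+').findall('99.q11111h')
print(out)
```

['9']

`\1` is not a pattern — it's the concrete string captured by group 1, re-applied verbatim.
Scanning left to right: at [0:10] match '99.q11111h', group 1 = '9'.
With a single group, `findall` returns only what that group captured — 1 item.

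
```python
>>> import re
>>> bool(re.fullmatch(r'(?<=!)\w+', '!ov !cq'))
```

False

The `(?=…)`/`(?<=…)` assertion just peeks at neighbouring text; it doesn't advance the match position.
`re.fullmatch` is like wrapping the pattern in `^…$` (in single-line mode).
Here the string isn't matched end-to-end, so the call returns None, and `bool(None)` is False.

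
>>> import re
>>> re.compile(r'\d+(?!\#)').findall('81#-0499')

The negative lookaround is zero-width — it rules out positions where the adjacent text would match, without consuming anything.
Scanning left to right: at [0:1] → '8'; at [4:8] → '0499'.
No capturing groups, so `findall` returns the 2 full match strings.

['8', '0499']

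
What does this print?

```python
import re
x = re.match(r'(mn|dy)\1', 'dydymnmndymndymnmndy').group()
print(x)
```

`re.match` only tries the pattern at the start of the string.
The match spans [0:4] → 'dydy'.

dydy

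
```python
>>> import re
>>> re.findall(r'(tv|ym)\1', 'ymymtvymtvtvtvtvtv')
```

The backreference `\1` re-matches whatever the first group consumed, character for character.
Matches: at [0:4] match 'ymym', group 1 = 'ym'; at [8:12] match 'tvtv', group 1 = 'tv'; at [12:16] match 'tvtv', group 1 = 'tv'.
With a single group, `findall` returns only what that group captured — 3 items.

['ym', 'tv', 'tv']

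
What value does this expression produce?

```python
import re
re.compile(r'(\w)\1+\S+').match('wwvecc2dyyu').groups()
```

The match spans [0:11] → 'wwvecc2dyyu'.
Captured: group 1 = 'w'.

('w',)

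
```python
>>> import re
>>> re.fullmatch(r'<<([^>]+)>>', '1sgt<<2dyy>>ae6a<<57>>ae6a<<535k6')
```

`re.fullmatch` is like wrapping the pattern in `^…$` (in single-line mode).
Here there's no way to consume every character, so the call returns None.

None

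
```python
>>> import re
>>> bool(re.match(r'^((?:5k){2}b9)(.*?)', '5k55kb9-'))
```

False

This matches anchored at the start of the string; then the literal '5k' repeated 2 times, then the literal 'b9' (captured); then zero or more of any character (lazy) (captured).
`re.match` won't scan ahead — the pattern has to work from the very first character.
Here the pattern fails at index 0, so the call returns None, and `bool(None)` is False.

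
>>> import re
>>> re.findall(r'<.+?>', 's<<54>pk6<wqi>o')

A non-greedy quantifier consumes as few characters as it can — just enough that the remainder of the pattern still matches from where it stops; whatever follows it matches normally.
Walking the string: at [1:6] → '<<54>'; at [9:14] → '<wqi>'.
With no groups in the pattern, `findall` gives back each whole match — 2 here.

['<<54>', '<wqi>']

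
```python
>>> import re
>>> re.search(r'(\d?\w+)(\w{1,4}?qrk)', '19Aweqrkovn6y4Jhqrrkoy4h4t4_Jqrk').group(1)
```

'19Aweqrkovn6y4Jhqrrkoy4h4t4_'

The match spans [0:32] → '19Aweqrkovn6y4Jhqrrkoy4h4t4_Jqrk'.
Captured: group 1 = '19Aweqrkovn6y4Jhqrrkoy4h4t4_', group 2 = 'Jqrk'.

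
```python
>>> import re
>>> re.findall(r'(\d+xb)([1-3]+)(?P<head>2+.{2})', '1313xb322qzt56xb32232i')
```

Pattern: one or more of a digit, then the literal 'xb' (captured); then one or more of a character in [1-3] (captured); then one or more of a literal '2', then exactly 2 of any character (captured as 'head').
Multiple groups make `findall` return tuples — one 3-tuple for each match.

[('1313xb', '32', '2qz'), ('56xb', '32', '232')]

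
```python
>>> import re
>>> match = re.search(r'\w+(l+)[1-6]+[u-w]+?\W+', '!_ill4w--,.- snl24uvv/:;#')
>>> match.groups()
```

('l',)

The pattern matches one or more of a word character; then one or more of a literal 'l' (captured); then one or more of a character in [1-6]; then one or more of a character in [u-w] (lazy), then one or more of a non-word character.
`re.search` scans for the first position where the pattern succeeds.
The match spans [1:13] → '_ill4w--,.- '.
Captured: group 1 = 'l'.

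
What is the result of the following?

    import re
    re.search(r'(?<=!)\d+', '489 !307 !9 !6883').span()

(5, 8)

The lookaround is zero-width — it requires the adjacent text to match without consuming it, so the asserted text isn't part of the match.
The match spans [5:8] → '307'.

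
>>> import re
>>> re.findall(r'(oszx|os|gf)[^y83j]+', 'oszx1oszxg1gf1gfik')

`|` is ordered: at each position the engine commits to the first alternative that works.
Matches: at [0:18] match 'oszx1oszxg1gf1gfik', group 1 = 'oszx'.
With a single group, `findall` returns only what that group captured — 1 item.

['oszx']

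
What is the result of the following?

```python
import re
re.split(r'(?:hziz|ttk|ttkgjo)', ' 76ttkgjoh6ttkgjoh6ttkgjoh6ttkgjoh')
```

The regex engine tests alternatives in the order written; an earlier branch that matches wins even if a later one would match more.
Matches to split on: at [3:6] → 'ttk'; at [11:14] → 'ttk'; at [19:22] → 'ttk'; at [27:30] → 'ttk'.
`split` removes every match and returns the 5 fragments in between.

[' 76', 'gjoh6', 'gjoh6', 'gjoh6', 'gjoh']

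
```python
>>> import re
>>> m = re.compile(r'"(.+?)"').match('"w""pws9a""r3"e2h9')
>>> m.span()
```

(0, 3)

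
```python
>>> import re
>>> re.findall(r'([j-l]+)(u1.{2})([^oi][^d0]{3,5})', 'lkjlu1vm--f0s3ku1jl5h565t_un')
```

With 3 capturing groups, `findall` returns a 3-tuple per match.

[('k', 'u1jl', '5h565t')]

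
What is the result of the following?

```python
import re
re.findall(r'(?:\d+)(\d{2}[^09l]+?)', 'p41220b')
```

The pattern matches one or more of a digit (non-capturing group); then exactly 2 of a digit, then one or more of any character except [09l] (lazy) (captured).
Walking the string: at [1:7] match '41220b', group 1 = '20b'.
Because there's exactly one group, `findall` drops the full match and keeps group 1 from the one hit.

['20b']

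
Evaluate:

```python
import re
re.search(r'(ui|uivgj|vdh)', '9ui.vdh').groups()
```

`re.search` scans for the first position where the pattern succeeds.
The match spans [1:3] → 'ui'.
Captured: group 1 = 'ui'.

('ui',)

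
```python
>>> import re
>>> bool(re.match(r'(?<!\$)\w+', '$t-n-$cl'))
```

`re.match` only tries the pattern at the start of the string.
Here the string doesn't start with a match, so the call returns None, and `bool(None)` is False.

False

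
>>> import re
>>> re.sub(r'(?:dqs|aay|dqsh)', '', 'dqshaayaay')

'h'

Branches in `(...|...)` are attempted left-to-right; the first branch that allows the whole pattern to succeed is taken.
Every occurrence is swapped for ''.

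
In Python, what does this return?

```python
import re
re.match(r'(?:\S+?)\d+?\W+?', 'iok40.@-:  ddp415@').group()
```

`match` is anchored at position 0; if the pattern doesn't fit there, it returns None.
The match spans [0:6] → 'iok40.'.

'iok40.'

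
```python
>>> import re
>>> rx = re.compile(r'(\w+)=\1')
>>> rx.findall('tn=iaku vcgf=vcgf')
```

['vcgf']

`\1` is not a pattern — it's the concrete string captured by group 1, re-applied verbatim.
Scanning left to right: at [8:17] match 'vcgf=vcgf', group 1 = 'vcgf'.
One capturing group, so `findall` returns just the captured substring from the one match — 1 in all.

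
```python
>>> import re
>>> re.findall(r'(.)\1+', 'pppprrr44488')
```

The backreference `\1` re-matches whatever the first group consumed, character for character.
Matches: at [0:4] match 'pppp', group 1 = 'p'; at [4:7] match 'rrr', group 1 = 'r'; at [7:10] match '444', group 1 = '4'; at [10:12] match '88', group 1 = '8'.
With a single group, `findall` returns only what that group captured — 4 items.

['p', 'r', '4', '8']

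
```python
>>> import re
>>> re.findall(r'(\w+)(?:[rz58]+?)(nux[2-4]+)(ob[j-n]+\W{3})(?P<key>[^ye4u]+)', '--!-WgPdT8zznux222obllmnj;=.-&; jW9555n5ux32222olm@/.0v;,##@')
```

[('WgPdT8z', 'nux222', 'obllmnj;=.', '-&; jW9555n5')]

Pattern: one or more of a word character (captured); then one or more of one of [rz58] (lazy) (non-capturing group); then the literal 'nu', then a literal 'x', then one or more of a character in [2-4] (captured); then the literal 'ob', then one or more of a character in [j-n], then exactly 3 of a non-word character (captured); then one or more of any character except [ye4u] (captured as 'key').
Matches: at [4:40] match 'WgPdT8zznux222obllmnj;=.-&; jW9555n5', groups = ('WgPdT8z', 'nux222', 'obllmnj;=.', '-&; jW9555n5').
With 4 capturing groups, `findall` returns a 4-tuple per match.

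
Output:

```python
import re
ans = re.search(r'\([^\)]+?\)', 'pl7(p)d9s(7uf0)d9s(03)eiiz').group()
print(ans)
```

Unlike `match`, `search` isn't anchored — it looks for the pattern anywhere in the string.
The match spans [3:6] → '(p)'.

(p)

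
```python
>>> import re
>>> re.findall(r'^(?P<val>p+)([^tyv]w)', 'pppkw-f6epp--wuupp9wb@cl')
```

[('ppp', 'kw')]

This matches anchored at the start of the string; then one or more of a literal 'p' (captured as 'val'); then any character except [tyv], then the literal 'w' (captured).
Matches: at [0:5] match 'pppkw', groups = ('ppp', 'kw').
`findall` packs the 2 group values into a tuple for every match.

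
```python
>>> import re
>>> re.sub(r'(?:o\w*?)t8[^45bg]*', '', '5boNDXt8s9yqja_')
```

'5b'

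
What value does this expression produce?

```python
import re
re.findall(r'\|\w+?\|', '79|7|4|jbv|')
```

['|7|', '|jbv|']

Scanning left to right: at [2:5] → '|7|'; at [6:11] → '|jbv|'.
Since nothing is captured, `findall` lists the 2 matched substrings directly.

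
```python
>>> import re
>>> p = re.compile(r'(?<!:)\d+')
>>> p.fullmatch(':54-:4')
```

None

The negative lookaround is zero-width — it rules out positions where the adjacent text would match, without consuming anything.
For `fullmatch`, every character of the input must be accounted for by the pattern.
Here there's no way to consume every character, so the call returns None.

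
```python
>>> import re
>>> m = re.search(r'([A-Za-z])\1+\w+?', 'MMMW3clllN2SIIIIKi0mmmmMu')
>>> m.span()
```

(0, 4)

The backreference `\1` re-matches whatever the first group consumed, character for character.
The match spans [0:4] → 'MMMW'.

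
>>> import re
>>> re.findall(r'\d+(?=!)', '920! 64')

['920']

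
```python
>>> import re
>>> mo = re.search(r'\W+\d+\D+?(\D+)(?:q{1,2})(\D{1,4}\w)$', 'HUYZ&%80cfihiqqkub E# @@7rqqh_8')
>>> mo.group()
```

'# @@7rqqh_8'

This matches one or more of a non-word character; then one or more of a digit, then one or more of a non-digit (lazy); then one or more of a non-digit (captured); then 1 to 2 of a literal 'q' (non-capturing group); then 1 to 4 of a non-digit, then a word character (captured); then anchored at the end.
`search` walks the string left to right and returns the first match it finds.
The match spans [20:31] → '# @@7rqqh_8'.
Captured: group 1 = 'q', group 2 = 'h_8'.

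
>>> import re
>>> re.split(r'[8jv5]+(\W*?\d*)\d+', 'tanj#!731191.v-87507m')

['tan', '#!73119', '.', '-8750', 'm']

The pattern matches one or more of one of [8jv5]; then zero or more of a non-word character (lazy), then zero or more of a digit (captured); then one or more of a digit.
Matches to split on: at [3:12] → 'j#!731191'; at [13:20] → 'v-87507'.
Because the pattern has a capturing group, `split` also inserts each captured text between the pieces.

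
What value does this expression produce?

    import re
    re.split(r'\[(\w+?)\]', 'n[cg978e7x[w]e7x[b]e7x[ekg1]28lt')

['n[cg978e7x', 'w', 'e7x', 'b', 'e7x', 'ekg1', '28lt']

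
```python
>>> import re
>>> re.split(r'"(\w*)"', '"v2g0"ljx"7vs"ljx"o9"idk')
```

['', 'v2g0', 'ljx', '7vs', 'ljx', 'o9', 'idk']

Matches to split on: at [0:6] → '"v2g0"'; at [9:14] → '"7vs"'; at [17:21] → '"o9"'.
`re.split` interleaves the captured-group text with the surrounding fragments.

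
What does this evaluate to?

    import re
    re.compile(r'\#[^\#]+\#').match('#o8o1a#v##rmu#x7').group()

With `match`, the pattern is implicitly anchored at the beginning.
The match spans [0:7] → '#o8o1a#'.

'#o8o1a#'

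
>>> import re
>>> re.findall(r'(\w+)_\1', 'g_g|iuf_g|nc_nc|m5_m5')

`\1` has to match the exact text group 1 already captured.
Walking the string: at [0:3] match 'g_g', group 1 = 'g'; at [10:15] match 'nc_nc', group 1 = 'nc'; at [16:21] match 'm5_m5', group 1 = 'm5'.
One capturing group, so `findall` returns just the captured substring from each match — 3 in all.

['g', 'nc', 'm5']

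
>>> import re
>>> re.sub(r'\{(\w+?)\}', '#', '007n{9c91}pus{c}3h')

'007n#pus#3h'

`sub` substitutes '#' at each match site.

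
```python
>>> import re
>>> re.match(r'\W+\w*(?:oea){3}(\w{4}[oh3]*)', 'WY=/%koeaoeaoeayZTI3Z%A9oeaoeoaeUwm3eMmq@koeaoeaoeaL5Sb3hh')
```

`re.match` only tries the pattern at the start of the string.
Here position 0 doesn't satisfy it, so the call returns None.

None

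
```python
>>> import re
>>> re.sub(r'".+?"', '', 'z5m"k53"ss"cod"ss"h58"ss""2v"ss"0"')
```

With the lazy modifier that quantifier settles for the fewest repetitions that let the rest of the pattern succeed (the atoms after it are unaffected and can still be greedy).
Matches: at [3:8] → '"k53"'; at [10:15] → '"cod"'; at [17:22] → '"h58"'; at [24:29] → '""2v"'; at [31:34] → '"0"'.
`sub` substitutes '' at each match site.

'z5mssssssss'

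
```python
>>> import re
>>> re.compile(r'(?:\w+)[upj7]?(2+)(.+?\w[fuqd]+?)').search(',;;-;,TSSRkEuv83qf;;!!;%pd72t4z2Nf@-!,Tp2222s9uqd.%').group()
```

Pattern: one or more of a word character (non-capturing group); then optionally one of [upj7]; then one or more of a literal '2' (captured); then one or more of any character (lazy), then a word character, then one or more of one of [fuqd] (lazy) (captured).
`search` walks the string left to right and returns the first match it finds.
The match spans [24:47] → 'pd72t4z2Nf@-!,Tp2222s9u'.
Captured: group 1 = '2', group 2 = 'Nf@-!,Tp2222s9u'.

'pd72t4z2Nf@-!,Tp2222s9u'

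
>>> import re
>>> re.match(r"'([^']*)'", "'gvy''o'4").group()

`re.match` only tries the pattern at the start of the string.
The match spans [0:5] → "'gvy'".

"'gvy'"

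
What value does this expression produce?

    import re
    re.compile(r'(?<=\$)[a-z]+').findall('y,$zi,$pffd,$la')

The positive lookaround only admits positions where the adjacent text matches; those characters stay outside the span.
Matches: at [3:5] → 'zi'; at [7:11] → 'pffd'; at [13:15] → 'la'.
`findall` yields the raw match text (3 of them) because the pattern has no groups.

['zi', 'pffd', 'la']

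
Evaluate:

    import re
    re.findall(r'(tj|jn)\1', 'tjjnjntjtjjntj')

['jn', 'tj']

`\1` is not a pattern — it's the concrete string captured by group 1, re-applied verbatim.
One capturing group, so `findall` returns just the captured substring from each match — 2 in all.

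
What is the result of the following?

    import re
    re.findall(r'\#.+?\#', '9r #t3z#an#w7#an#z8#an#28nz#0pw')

['#t3z#', '#w7#', '#z8#', '#28nz#']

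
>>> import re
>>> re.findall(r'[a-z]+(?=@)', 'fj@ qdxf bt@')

['fj', 'bt']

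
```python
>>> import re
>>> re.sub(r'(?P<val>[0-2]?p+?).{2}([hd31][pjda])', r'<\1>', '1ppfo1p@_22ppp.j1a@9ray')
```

'<1pp>@_2<2ppp>@9ray'

The pattern matches optionally a character in [0-2], then one or more of the literal 'p' (lazy) (captured as 'val'); then exactly 2 of any character; then one of [hd31], then one of [pjda] (captured).
`\1` in the replacement pulls in group 1's text for each match.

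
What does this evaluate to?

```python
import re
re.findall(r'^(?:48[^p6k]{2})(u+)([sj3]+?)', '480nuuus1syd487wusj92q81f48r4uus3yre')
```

Pattern: anchored at the start of the string; then the literal '48', then exactly 2 of any character except [p6k] (non-capturing group); then one or more of a literal 'u' (captured); then one or more of one of [sj3] (lazy) (captured).
Matches: at [0:8] match '480nuuus', groups = ('uuu', 's').
Multiple groups make `findall` return tuples — one 2-tuple for the one match.

[('uuu', 's')]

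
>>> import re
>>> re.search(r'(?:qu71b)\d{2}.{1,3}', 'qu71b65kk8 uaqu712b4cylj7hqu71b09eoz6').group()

This matches the literal 'qu', then the literal '71b' (non-capturing group); then exactly 2 of a digit, then 1 to 3 of any character.
Unlike `match`, `search` isn't anchored — it looks for the pattern anywhere in the string.
The match spans [0:10] → 'qu71b65kk8'.

'qu71b65kk8'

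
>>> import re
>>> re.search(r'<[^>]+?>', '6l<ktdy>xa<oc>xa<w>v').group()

'<ktdy>'

`re.search` tries every starting position until one works.
The match spans [2:8] → '<ktdy>'.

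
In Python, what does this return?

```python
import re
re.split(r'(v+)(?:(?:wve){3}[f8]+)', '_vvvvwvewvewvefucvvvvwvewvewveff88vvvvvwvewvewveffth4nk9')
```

Because the pattern has a capturing group, `split` also inserts each captured text between the pieces.

['_', 'vvvv', 'uc', 'vvvv', '', 'vvvvv', 'th4nk9']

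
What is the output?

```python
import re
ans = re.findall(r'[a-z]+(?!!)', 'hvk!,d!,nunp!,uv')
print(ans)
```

Because the assertion is negative and zero-width, positions next to the forbidden text are skipped.
Since nothing is captured, `findall` lists the 3 matched substrings directly.

['hv', 'nun', 'uv']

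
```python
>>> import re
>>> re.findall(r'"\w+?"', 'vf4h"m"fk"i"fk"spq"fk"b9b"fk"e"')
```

['"m"', '"i"', '"spq"', '"b9b"', '"e"']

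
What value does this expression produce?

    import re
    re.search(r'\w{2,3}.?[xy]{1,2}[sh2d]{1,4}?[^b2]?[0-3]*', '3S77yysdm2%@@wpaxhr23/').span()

(0, 8)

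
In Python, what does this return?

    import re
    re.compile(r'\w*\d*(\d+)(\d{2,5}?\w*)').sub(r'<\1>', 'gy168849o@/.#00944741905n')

This matches zero or more of a word character, then zero or more of a digit; then one or more of a digit (captured); then 2 to 5 of a digit (lazy), then zero or more of a word character (captured).
Matches: at [0:9] → 'gy168849o'; at [13:25] → '00944741905n'.
`\1` in the replacement pulls in group 1's text for each match.

'<8>@/.#<9>'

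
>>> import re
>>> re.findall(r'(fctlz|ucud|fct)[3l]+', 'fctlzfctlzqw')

['fct', 'fct']

Because there's exactly one group, `findall` drops the full match and keeps group 1 from each hit.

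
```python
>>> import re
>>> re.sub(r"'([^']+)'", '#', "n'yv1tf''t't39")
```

Matches: at [1:8] → "'yv1tf'"; at [8:11] → "'t'".
Every occurrence is swapped for '#'.

'n##t39'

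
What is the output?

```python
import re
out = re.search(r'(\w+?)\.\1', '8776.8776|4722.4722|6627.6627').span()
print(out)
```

The backreference `\1` re-matches whatever the first group consumed, character for character.
Unlike `match`, `search` isn't anchored — it looks for the pattern anywhere in the string.
The match spans [0:9] → '8776.8776'.
Captured: group 1 = '8776'.

(0, 9)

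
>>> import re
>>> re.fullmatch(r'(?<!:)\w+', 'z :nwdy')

`re.fullmatch` requires the pattern to consume the entire string.
Here the pattern can't cover the whole string, so the call returns None.

None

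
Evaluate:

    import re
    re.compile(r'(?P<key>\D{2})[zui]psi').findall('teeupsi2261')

['ee']

One capturing group, so `findall` returns just the captured substring from the one match — 1 in all.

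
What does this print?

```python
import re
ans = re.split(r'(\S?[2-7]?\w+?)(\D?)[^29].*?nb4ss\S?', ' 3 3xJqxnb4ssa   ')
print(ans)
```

[' ', '3', ' ', '   ']

The pattern matches optionally a non-whitespace character, then optionally a character in [2-7], then one or more of a word character (lazy) (captured); then optionally a non-digit (captured); then any character except [29], then zero or more of any character (lazy), then the literal 'nb'; then the literal '4ss', then optionally a non-whitespace character.
Matches to split on: at [1:14] → '3 3xJqxnb4ssa'.
With a capturing group present, the delimiter's captured portion is kept in the result list.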